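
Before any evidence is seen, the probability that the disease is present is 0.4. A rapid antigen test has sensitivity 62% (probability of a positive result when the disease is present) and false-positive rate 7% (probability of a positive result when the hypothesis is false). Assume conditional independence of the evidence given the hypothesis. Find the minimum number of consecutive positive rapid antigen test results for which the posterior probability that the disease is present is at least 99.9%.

4

Prior odds: 0.4 ÷ 0.6 = 2/3.
Likelihood ratio of a positive result = 0.62/0.07 = 62/7.
Target posterior odds = 0.999/0.001 = 999.
Require (62/7)ⁿ ≥ 999 ÷ (2/3) = 1498.5.
(62/7)³ = 238328/343 falls short of 1498.5 but (62/7)⁴ = 14776336/2401 reaches it, so n = 4.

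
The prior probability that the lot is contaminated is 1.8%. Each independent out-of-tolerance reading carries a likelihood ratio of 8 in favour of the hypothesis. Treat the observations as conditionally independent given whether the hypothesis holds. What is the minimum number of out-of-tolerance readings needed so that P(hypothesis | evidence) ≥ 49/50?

4

Prior odds: 0.018 ÷ 0.982 = 9/491.
Likelihood ratio per out-of-tolerance reading = 8.
Target posterior odds = 0.98/0.02 = 49.
Require 8ⁿ ≥ 49 ÷ (9/491) = 24059/9.
8³ = 512 falls short of 24059/9 but 8⁴ = 4096 reaches it, so n = 4.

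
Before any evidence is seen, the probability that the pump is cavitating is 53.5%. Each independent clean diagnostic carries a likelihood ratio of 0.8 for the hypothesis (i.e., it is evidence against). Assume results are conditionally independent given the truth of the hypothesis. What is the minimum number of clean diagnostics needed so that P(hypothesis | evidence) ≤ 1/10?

11

Prior odds: 0.535 ÷ 0.465 = 107/93.
Likelihood ratio per clean diagnostic = 0.8.
Target posterior odds = 0.1/0.9 = 1/9.
Need (107/93) × 0.8ⁿ ≤ 1/9, i.e. 0.8ⁿ ≤ 31/321.
0.8¹⁰ = 1048576/9765625 is still above 31/321 but 0.8¹¹ = 4194304/48828125 is at or below it, so n = 11.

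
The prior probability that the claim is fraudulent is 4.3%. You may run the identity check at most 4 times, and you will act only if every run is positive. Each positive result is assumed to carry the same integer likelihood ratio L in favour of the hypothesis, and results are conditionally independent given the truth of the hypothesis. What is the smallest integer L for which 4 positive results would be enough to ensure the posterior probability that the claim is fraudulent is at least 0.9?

Prior odds = 0.043/0.957 = 43/957.
Target odds = 0.9/0.1 = 9.
Need L⁴ ≥ 9 ÷ (43/957) = 8613/43.
3⁴ = 81 < 8613/43 ≤ 256 = 4⁴, so L = 4.

4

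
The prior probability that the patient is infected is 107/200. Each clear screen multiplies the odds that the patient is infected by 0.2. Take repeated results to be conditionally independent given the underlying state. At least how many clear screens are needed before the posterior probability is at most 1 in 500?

4

Prior odds = 0.535/0.465 = 107/93.
Likelihood ratio per clear screen = 0.2.
Target posterior odds = 0.002/0.998 = 1/499.
Require 0.2ⁿ ≤ 1/499 ÷ (107/93) = 93/53393.
0.2³ = 0.008 is still above 93/53393 but 0.2⁴ = 0.0016 is at or below it, so n = 4.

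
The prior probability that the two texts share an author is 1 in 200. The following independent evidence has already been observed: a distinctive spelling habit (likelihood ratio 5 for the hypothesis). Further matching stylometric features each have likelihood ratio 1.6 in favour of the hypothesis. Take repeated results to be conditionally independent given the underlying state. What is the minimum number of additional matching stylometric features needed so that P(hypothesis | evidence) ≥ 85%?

12

Prior odds = 0.005/0.995 = 1/199.
Bayes factor of the evidence already in hand = 5.
Odds after that evidence = (1/199) × 5 = 5/199.
Target odds = 0.85/0.15 = 17/3.
Need 1.6ⁿ ≥ 17/3 ÷ (5/199) = 3383/15.
1.6¹¹ ≈175.922 falls short of 3383/15 but 1.6¹² ≈281.475 reaches it, so n = 12.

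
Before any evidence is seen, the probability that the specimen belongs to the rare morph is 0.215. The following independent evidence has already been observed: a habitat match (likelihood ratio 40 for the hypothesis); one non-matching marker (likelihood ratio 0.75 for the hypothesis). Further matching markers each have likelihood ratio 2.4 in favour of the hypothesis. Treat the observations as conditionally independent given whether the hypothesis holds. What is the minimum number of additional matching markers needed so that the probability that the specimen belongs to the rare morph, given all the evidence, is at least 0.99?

3

Prior odds = 0.215/0.785 = 43/157.
Combined Bayes factor of the evidence already in hand = 40 × 0.75 = 30.
Odds after that evidence = (43/157) × 30 = 1290/157.
Target odds = 0.99/0.01 = 99.
Need 2.4ⁿ ≥ 99 ÷ (1290/157) = 5181/430.
2.4² = 5.76 falls short of 5181/430 but 2.4³ = 13.824 reaches it, so n = 3.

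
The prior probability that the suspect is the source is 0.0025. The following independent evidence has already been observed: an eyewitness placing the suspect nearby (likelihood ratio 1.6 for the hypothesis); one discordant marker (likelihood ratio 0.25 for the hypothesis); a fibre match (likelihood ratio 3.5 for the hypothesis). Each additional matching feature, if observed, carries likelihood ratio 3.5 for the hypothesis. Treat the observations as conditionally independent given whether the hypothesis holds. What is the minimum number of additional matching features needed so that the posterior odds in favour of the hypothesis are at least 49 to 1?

8

Prior odds = 0.0025/0.9975 = 1/399.
Combined Bayes factor of the evidence already in hand = 1.6 × 0.25 × 3.5 = 1.4.
Odds after that evidence = (1/399) × 1.4 = 1/285.
Target odds = 49.
Need 3.5ⁿ ≥ 49 ÷ (1/285) = 13965.
3.5⁷ = 823543/128 falls short of 13965 but 3.5⁸ = 5764801/256 reaches it, so n = 8.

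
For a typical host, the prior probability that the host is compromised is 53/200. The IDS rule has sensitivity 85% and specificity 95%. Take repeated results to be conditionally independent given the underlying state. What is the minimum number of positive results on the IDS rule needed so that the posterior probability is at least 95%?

2

Prior odds: 0.265 ÷ 0.735 = 53/147.
False-positive rate = 1 − 0.95 = 0.05; likelihood ratio of a positive = 0.85/0.05 = 17.
Target odds: 0.95 ÷ 0.05 = 19.
Need (53/147) × 17ⁿ ≥ 19, i.e. 17ⁿ ≥ 2793/53.
17¹ = 17 falls short of 2793/53 but 17² = 289 reaches it, so n = 2.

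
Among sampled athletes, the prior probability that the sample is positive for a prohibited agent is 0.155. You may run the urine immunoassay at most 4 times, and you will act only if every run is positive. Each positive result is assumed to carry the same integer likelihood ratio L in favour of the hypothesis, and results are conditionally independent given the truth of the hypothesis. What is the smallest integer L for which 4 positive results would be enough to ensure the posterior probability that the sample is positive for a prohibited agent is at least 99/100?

Prior odds = 0.155/0.845 = 31/169.
Target odds = 0.99/0.01 = 99.
Need L⁴ ≥ 99 ÷ (31/169) = 16731/31.
4⁴ = 256 < 16731/31 ≤ 625 = 5⁴, so L = 5.

5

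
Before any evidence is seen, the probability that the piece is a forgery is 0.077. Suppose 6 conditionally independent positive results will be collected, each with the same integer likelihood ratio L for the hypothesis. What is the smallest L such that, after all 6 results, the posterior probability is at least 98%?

Prior odds = 0.077/0.923 = 77/923.
Target odds = 0.98/0.02 = 49.
Need L⁶ ≥ 49 ÷ (77/923) = 6461/11.
2⁶ = 64 < 6461/11 ≤ 729 = 3⁶, so L = 3.

3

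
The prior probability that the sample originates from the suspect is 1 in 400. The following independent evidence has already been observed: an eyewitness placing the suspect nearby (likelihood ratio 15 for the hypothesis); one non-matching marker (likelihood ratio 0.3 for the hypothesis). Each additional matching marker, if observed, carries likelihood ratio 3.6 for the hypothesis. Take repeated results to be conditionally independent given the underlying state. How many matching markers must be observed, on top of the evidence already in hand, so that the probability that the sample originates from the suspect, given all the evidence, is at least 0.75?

5

Prior odds = 0.0025/0.9975 = 1/399.
Combined Bayes factor of the evidence already in hand = 15 × 0.3 = 4.5.
Odds after that evidence = (1/399) × 4.5 = 3/266.
Target odds = 0.75/0.25 = 3.
Need 3.6ⁿ ≥ 3 ÷ (3/266) = 266.
3.6⁴ = 167.9616 falls short of 266 but 3.6⁵ = 604.66176 reaches it, so n = 5.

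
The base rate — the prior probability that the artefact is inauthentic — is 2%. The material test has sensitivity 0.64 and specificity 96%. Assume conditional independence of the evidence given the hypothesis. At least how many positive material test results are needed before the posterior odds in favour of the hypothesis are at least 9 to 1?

3

Prior odds = 0.02/0.98 = 1/49.
False-positive rate = 1 − 0.96 = 0.04; likelihood ratio of a positive = 0.64/0.04 = 16.
Target odds = 9.
Require 16ⁿ ≥ 9 ÷ (1/49) = 441.
16² = 256 falls short of 441 but 16³ = 4096 reaches it, so n = 3.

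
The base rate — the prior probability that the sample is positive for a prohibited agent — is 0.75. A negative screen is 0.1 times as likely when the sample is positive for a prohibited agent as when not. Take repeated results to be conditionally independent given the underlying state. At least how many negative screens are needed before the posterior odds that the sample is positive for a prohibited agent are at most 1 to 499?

4

Prior odds = 0.75/0.25 = 3.
Likelihood ratio per negative screen = 0.1.
Target odds = 1/499.
Need 3 × 0.1ⁿ ≤ 1/499, i.e. 0.1ⁿ ≤ 1/1497.
0.1³ = 0.001 is still above 1/1497 but 0.1⁴ = 0.0001 is at or below it, so n = 4.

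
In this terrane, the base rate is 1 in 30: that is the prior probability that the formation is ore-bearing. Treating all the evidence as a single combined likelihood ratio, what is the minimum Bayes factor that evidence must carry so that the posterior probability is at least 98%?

1421

Prior odds = (1/30)/(29/30) = 1/29.
Target odds = 0.98/0.02 = 49.
Required Bayes factor = 49 ÷ (1/29) = 1421.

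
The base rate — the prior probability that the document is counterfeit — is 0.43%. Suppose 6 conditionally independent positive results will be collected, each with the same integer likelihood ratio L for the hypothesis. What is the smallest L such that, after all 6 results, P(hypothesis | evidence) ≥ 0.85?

4

Prior odds = 0.0043/0.9957 = 43/9957.
Target odds = 0.85/0.15 = 17/3.
Need L⁶ ≥ 17/3 ÷ (43/9957) = 56423/43.
3⁶ = 729 < 56423/43 ≤ 4096 = 4⁶, so L = 4.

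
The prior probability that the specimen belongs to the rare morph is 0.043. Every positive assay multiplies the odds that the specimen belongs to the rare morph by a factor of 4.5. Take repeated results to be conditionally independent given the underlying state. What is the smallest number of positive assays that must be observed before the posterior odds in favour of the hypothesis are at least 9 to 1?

4

Prior odds: 0.043 ÷ 0.957 = 43/957.
Likelihood ratio per positive assay = 4.5.
Target odds = 9.
Require 4.5ⁿ ≥ 9 ÷ (43/957) = 8613/43.
4.5³ = 91.125 falls short of 8613/43 but 4.5⁴ = 410.0625 reaches it, so n = 4.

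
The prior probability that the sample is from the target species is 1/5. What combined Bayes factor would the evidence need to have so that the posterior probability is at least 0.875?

Prior odds = 0.2/0.8 = 0.25.
Target odds = 0.875/0.125 = 7.
Required Bayes factor = 7 ÷ 0.25 = 28.

28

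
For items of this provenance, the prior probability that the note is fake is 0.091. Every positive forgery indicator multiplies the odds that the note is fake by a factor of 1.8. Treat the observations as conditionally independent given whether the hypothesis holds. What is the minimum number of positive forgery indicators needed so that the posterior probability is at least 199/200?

Prior odds: 0.091 ÷ 0.909 = 91/909.
Likelihood ratio per positive forgery indicator = 1.8.
Target posterior odds = 0.995/0.005 = 199.
Require 1.8ⁿ ≥ 199 ÷ (91/909) = 180891/91.
1.8¹² ≈1156.83 falls short of 180891/91 but 1.8¹³ ≈2082.3 reaches it, so n = 13.

13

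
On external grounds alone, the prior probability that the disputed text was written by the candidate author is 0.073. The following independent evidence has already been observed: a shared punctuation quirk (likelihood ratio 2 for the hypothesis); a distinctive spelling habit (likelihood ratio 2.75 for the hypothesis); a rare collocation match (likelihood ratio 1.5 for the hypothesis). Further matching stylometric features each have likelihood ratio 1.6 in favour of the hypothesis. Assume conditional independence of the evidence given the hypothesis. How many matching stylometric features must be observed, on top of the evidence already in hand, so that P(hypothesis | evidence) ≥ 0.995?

Prior odds = 0.073/0.927 = 73/927.
Combined Bayes factor of the evidence already in hand = 2 × 2.75 × 1.5 = 8.25.
Odds after that evidence = (73/927) × 8.25 = 803/1236.
Target odds = 0.995/0.005 = 199.
Need 1.6ⁿ ≥ 199 ÷ (803/1236) = 245964/803.
1.6¹² ≈281.475 falls short of 245964/803 but 1.6¹³ ≈450.36 reaches it, so n = 13.

13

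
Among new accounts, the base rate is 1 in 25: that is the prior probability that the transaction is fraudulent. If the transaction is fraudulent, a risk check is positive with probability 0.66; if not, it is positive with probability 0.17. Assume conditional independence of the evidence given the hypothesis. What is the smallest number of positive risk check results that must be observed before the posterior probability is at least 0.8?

Prior odds: 0.04 ÷ 0.96 = 1/24.
Likelihood ratio of a positive = 0.66/0.17 = 66/17.
Target odds: 0.8 ÷ 0.2 = 4.
Need (1/24) × (66/17)ⁿ ≥ 4, i.e. (66/17)ⁿ ≥ 96.
(66/17)³ = 287496/4913 falls short of 96 but (66/17)⁴ = 18974736/83521 reaches it, so n = 4.

4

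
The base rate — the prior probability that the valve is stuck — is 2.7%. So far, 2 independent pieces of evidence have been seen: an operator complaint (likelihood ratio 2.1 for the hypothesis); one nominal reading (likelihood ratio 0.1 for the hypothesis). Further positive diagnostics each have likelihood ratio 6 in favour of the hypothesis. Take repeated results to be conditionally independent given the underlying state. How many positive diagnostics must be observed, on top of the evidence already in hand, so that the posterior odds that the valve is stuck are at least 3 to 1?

4

Prior odds = 0.027/0.973 = 27/973.
Combined Bayes factor of the evidence already in hand = 2.1 × 0.1 = 0.21.
Odds after that evidence = (27/973) × 0.21 = 81/13900.
Target odds = 3.
Need 6ⁿ ≥ 3 ÷ (81/13900) = 13900/27.
6³ = 216 falls short of 13900/27 but 6⁴ = 1296 reaches it, so n = 4.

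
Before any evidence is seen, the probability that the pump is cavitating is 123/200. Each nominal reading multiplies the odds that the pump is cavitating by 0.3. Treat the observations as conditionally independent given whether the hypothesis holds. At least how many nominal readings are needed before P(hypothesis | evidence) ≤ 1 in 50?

Prior odds = 0.615/0.385 = 123/77.
Likelihood ratio per nominal reading = 0.3.
Target posterior odds = 0.02/0.98 = 1/49.
Need (123/77) × 0.3ⁿ ≤ 1/49, i.e. 0.3ⁿ ≤ 11/861.
0.3³ = 0.027 is still above 11/861 but 0.3⁴ = 0.0081 is at or below it, so n = 4.

4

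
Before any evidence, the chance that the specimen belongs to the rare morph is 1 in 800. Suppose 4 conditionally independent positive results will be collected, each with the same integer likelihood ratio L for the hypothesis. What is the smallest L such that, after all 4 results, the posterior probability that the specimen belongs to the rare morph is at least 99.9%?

30

Prior odds = 0.00125/0.99875 = 1/799.
Target odds = 0.999/0.001 = 999.
Need L⁴ ≥ 999 ÷ (1/799) = 798201.
29⁴ = 707281 < 798201 ≤ 810000 = 30⁴, so L = 30.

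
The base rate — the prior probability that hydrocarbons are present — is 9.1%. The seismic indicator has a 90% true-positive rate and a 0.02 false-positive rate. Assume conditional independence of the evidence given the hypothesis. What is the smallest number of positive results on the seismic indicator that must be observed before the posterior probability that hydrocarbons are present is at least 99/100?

Prior odds: 0.091 ÷ 0.909 = 91/909.
Likelihood ratio of a positive result = 0.9/0.02 = 45.
Target posterior odds = 0.99/0.01 = 99.
Require 45ⁿ ≥ 99 ÷ (91/909) = 89991/91.
45¹ = 45 falls short of 89991/91 but 45² = 2025 reaches it, so n = 2.

2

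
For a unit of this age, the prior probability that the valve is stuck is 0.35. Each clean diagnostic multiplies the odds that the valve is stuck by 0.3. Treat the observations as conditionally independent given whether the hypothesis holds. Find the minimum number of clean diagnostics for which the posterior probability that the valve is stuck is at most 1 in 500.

Prior odds: 0.35 ÷ 0.65 = 7/13.
Likelihood ratio per clean diagnostic = 0.3.
Target posterior odds = 0.002/0.998 = 1/499.
Require 0.3ⁿ ≤ 1/499 ÷ (7/13) = 13/3493.
0.3⁴ = 0.0081 is still above 13/3493 but 0.3⁵ = 243/100000 is at or below it, so n = 5.

5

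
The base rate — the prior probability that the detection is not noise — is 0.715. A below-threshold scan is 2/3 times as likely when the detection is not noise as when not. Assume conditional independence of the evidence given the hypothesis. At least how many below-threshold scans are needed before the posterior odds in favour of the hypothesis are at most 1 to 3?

5

Prior odds = 0.715/0.285 = 143/57.
Likelihood ratio per below-threshold scan = 2/3.
Target odds = 1/3.
Need (143/57) × (2/3)ⁿ ≤ 1/3, i.e. (2/3)ⁿ ≤ 19/143.
(2/3)⁴ = 16/81 is still above 19/143 but (2/3)⁵ = 32/243 is at or below it, so n = 5.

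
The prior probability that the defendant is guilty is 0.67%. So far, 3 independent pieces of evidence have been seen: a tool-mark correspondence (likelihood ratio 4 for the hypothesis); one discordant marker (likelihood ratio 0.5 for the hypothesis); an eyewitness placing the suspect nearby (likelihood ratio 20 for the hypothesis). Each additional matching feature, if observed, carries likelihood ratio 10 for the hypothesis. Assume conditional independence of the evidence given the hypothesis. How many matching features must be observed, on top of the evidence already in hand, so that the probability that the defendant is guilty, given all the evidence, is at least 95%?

Prior odds = 0.0067/0.9933 = 67/9933.
Combined Bayes factor of the evidence already in hand = 4 × 0.5 × 20 = 40.
Odds after that evidence = (67/9933) × 40 = 2680/9933.
Target odds = 0.95/0.05 = 19.
Need 10ⁿ ≥ 19 ÷ (2680/9933) = 188727/2680.
10¹ = 10 falls short of 188727/2680 but 10² = 100 reaches it, so n = 2.

2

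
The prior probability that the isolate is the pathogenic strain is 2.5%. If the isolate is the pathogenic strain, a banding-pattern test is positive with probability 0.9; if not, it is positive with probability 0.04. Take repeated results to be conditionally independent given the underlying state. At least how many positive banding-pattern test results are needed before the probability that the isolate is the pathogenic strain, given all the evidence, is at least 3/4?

2

Prior odds = 0.025/0.975 = 1/39.
Likelihood ratio of a positive = 0.9/0.04 = 22.5.
Target posterior odds = 0.75/0.25 = 3.
Need (1/39) × 22.5ⁿ ≥ 3, i.e. 22.5ⁿ ≥ 117.
22.5¹ = 22.5 falls short of 117 but 22.5² = 506.25 reaches it, so n = 2.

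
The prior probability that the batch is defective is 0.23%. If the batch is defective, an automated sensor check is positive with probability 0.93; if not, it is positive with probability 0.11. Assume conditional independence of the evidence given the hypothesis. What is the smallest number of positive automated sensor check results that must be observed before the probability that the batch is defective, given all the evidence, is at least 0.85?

4

Prior odds: 0.0023 ÷ 0.9977 = 23/9977.
Likelihood ratio of a positive = 0.93/0.11 = 93/11.
Target odds: 0.85 ÷ 0.15 = 17/3.
Require (93/11)ⁿ ≥ 17/3 ÷ (23/9977) = 169609/69.
(93/11)³ = 804357/1331 falls short of 169609/69 but (93/11)⁴ = 74805201/14641 reaches it, so n = 4.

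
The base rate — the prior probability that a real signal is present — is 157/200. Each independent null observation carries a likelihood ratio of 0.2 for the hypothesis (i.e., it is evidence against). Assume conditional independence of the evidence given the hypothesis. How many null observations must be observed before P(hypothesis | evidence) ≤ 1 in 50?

4

Prior odds = 0.785/0.215 = 157/43.
Likelihood ratio per null observation = 0.2.
Target odds: 0.02 ÷ 0.98 = 1/49.
Need (157/43) × 0.2ⁿ ≤ 1/49, i.e. 0.2ⁿ ≤ 43/7693.
0.2³ = 0.008 is still above 43/7693 but 0.2⁴ = 0.0016 is at or below it, so n = 4.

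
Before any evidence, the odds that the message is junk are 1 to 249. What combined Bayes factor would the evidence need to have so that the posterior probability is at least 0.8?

Prior odds = 1/249.
Target odds = 0.8/0.2 = 4.
Required Bayes factor = 4 ÷ (1/249) = 996.

996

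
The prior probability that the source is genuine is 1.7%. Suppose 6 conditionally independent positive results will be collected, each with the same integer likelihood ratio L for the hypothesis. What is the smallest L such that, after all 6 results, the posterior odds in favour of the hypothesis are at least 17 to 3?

3

Prior odds = 0.017/0.983 = 17/983.
Target odds = 17/3.
Need L⁶ ≥ 17/3 ÷ (17/983) = 983/3.
2⁶ = 64 < 983/3 ≤ 729 = 3⁶, so L = 3.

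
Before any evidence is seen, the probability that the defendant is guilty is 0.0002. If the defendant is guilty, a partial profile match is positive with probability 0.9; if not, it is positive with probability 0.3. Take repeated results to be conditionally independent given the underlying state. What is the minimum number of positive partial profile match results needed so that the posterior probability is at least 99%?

Prior odds = 0.0002/0.9998 = 1/4999.
Likelihood ratio of a positive = 0.9/0.3 = 3.
Target posterior odds = 0.99/0.01 = 99.
Need (1/4999) × 3ⁿ ≥ 99, i.e. 3ⁿ ≥ 494901.
3¹¹ = 177147 falls short of 494901 but 3¹² = 531441 reaches it, so n = 12.

12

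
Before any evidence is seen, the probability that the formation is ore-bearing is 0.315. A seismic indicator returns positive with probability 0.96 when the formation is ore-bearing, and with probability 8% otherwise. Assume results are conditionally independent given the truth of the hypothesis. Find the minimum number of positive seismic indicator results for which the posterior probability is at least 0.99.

3

Prior odds = 0.315/0.685 = 63/137.
Likelihood ratio of a positive result = 0.96/0.08 = 12.
Target posterior odds = 0.99/0.01 = 99.
Need (63/137) × 12ⁿ ≥ 99, i.e. 12ⁿ ≥ 1507/7.
12² = 144 falls short of 1507/7 but 12³ = 1728 reaches it, so n = 3.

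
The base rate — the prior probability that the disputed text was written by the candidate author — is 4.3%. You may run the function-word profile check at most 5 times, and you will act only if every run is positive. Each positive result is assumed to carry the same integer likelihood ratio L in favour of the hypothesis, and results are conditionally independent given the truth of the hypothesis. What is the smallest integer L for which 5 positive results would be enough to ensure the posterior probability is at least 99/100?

Prior odds = 0.043/0.957 = 43/957.
Target odds = 0.99/0.01 = 99.
Need L⁵ ≥ 99 ÷ (43/957) = 94743/43.
4⁵ = 1024 < 94743/43 ≤ 3125 = 5⁵, so L = 5.

5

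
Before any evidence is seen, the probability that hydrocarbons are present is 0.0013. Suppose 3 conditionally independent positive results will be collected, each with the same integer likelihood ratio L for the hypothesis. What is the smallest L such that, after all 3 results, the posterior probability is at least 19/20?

Prior odds = 0.0013/0.9987 = 13/9987.
Target odds = 0.95/0.05 = 19.
Need L³ ≥ 19 ÷ (13/9987) = 189753/13.
24³ = 13824 < 189753/13 ≤ 15625 = 25³, so L = 25.

25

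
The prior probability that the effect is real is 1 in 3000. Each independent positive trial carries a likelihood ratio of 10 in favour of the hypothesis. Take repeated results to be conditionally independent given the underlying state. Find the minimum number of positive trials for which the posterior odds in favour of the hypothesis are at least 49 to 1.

Prior odds: (1/3000) ÷ (2999/3000) = 1/2999.
Likelihood ratio per positive trial = 10.
Target odds = 49.
Need (1/2999) × 10ⁿ ≥ 49, i.e. 10ⁿ ≥ 146951.
10⁵ = 100000 falls short of 146951 but 10⁶ = 1000000 reaches it, so n = 6.

6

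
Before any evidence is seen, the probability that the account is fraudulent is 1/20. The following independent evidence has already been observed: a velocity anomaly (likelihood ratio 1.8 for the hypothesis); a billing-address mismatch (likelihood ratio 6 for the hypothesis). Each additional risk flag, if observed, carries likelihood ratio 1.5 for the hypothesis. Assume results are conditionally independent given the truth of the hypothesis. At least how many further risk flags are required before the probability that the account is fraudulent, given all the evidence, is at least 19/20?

9

Prior odds = 0.05/0.95 = 1/19.
Combined Bayes factor of the evidence already in hand = 1.8 × 6 = 10.8.
Odds after that evidence = (1/19) × 10.8 = 54/95.
Target odds = 0.95/0.05 = 19.
Need 1.5ⁿ ≥ 19 ÷ (54/95) = 1805/54.
1.5⁸ = 25.62890625 falls short of 1805/54 but 1.5⁹ = 19683/512 reaches it, so n = 9.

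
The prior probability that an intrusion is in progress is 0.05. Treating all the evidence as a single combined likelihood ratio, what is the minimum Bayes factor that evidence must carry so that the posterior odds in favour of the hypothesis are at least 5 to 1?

95

Prior odds = 0.05/0.95 = 1/19.
Target odds = 5.
Required Bayes factor = 5 ÷ (1/19) = 95.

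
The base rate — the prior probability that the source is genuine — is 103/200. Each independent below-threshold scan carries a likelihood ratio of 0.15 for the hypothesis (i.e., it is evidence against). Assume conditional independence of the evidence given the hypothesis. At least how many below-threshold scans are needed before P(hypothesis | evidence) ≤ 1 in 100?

Prior odds: 0.515 ÷ 0.485 = 103/97.
Likelihood ratio per below-threshold scan = 0.15.
Target odds: 0.01 ÷ 0.99 = 1/99.
Require 0.15ⁿ ≤ 1/99 ÷ (103/97) = 97/10197.
0.15² = 0.0225 is still above 97/10197 but 0.15³ = 0.003375 is at or below it, so n = 3.

3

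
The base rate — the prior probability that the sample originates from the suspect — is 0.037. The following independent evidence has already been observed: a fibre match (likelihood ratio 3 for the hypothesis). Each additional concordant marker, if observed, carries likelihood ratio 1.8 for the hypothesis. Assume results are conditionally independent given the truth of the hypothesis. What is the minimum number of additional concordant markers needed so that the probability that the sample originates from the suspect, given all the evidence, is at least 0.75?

6

Prior odds = 0.037/0.963 = 37/963.
Bayes factor of the evidence already in hand = 3.
Odds after that evidence = (37/963) × 3 = 37/321.
Target odds = 0.75/0.25 = 3.
Need 1.8ⁿ ≥ 3 ÷ (37/321) = 963/37.
1.8⁵ = 18.89568 falls short of 963/37 but 1.8⁶ = 531441/15625 reaches it, so n = 6.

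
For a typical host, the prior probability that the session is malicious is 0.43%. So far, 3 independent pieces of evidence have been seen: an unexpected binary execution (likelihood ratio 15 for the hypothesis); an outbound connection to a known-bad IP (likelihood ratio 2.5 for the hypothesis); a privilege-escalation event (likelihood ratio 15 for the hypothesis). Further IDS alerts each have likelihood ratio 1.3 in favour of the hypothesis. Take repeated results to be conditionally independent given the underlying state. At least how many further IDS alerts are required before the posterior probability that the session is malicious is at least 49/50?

Prior odds = 0.0043/0.9957 = 43/9957.
Combined Bayes factor of the evidence already in hand = 15 × 2.5 × 15 = 562.5.
Odds after that evidence = (43/9957) × 562.5 = 16125/6638.
Target odds = 0.98/0.02 = 49.
Need 1.3ⁿ ≥ 49 ÷ (16125/6638) = 325262/16125.
1.3¹¹ ≈17.9216 falls short of 325262/16125 but 1.3¹² ≈23.2981 reaches it, so n = 12.

12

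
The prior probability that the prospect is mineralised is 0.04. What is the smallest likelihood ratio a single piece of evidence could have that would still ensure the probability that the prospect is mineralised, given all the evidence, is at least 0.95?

456

Prior odds = 0.04/0.96 = 1/24.
Target odds = 0.95/0.05 = 19.
Required Bayes factor = 19 ÷ (1/24) = 456.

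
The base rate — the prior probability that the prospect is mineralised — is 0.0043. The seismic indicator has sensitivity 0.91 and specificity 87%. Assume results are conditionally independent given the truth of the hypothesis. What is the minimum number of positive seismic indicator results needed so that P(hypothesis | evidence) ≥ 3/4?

4

Prior odds = 0.0043/0.9957 = 43/9957.
False-positive rate = 1 − 0.87 = 0.13; likelihood ratio of a positive = 0.91/0.13 = 7.
Target posterior odds = 0.75/0.25 = 3.
Require 7ⁿ ≥ 3 ÷ (43/9957) = 29871/43.
7³ = 343 falls short of 29871/43 but 7⁴ = 2401 reaches it, so n = 4.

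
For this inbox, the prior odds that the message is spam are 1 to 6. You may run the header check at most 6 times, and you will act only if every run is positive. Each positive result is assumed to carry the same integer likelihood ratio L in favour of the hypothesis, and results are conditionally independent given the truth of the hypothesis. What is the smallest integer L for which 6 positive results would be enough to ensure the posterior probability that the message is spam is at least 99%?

Prior odds = 1/6.
Target odds = 0.99/0.01 = 99.
Need L⁶ ≥ 99 ÷ (1/6) = 594.
2⁶ = 64 < 594 ≤ 729 = 3⁶, so L = 3.

3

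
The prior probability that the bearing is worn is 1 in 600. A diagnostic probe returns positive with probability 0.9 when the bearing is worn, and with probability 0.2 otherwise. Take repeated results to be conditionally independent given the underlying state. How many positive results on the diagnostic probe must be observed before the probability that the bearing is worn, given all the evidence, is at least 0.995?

Prior odds = (1/600)/(599/600) = 1/599.
Likelihood ratio of a positive result = 0.9/0.2 = 4.5.
Target odds: 0.995 ÷ 0.005 = 199.
Require 4.5ⁿ ≥ 199 ÷ (1/599) = 119201.
4.5⁷ = 4782969/128 falls short of 119201 but 4.5⁸ = 43046721/256 reaches it, so n = 8.

8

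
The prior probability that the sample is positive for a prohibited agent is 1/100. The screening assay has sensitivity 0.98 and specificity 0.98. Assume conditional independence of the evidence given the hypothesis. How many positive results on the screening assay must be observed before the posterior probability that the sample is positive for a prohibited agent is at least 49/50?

Prior odds = 0.01/0.99 = 1/99.
False-positive rate = 1 − 0.98 = 0.02; likelihood ratio of a positive = 0.98/0.02 = 49.
Target odds: 0.98 ÷ 0.02 = 49.
Require 49ⁿ ≥ 49 ÷ (1/99) = 4851.
49² = 2401 falls short of 4851 but 49³ = 117649 reaches it, so n = 3.

3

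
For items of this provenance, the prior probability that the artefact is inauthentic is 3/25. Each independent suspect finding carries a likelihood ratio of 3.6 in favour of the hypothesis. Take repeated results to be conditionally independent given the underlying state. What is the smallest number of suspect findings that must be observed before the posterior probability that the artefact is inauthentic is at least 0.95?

4

Prior odds = 0.12/0.88 = 3/22.
Likelihood ratio per suspect finding = 3.6.
Target posterior odds = 0.95/0.05 = 19.
Require 3.6ⁿ ≥ 19 ÷ (3/22) = 418/3.
3.6³ = 46.656 falls short of 418/3 but 3.6⁴ = 167.9616 reaches it, so n = 4.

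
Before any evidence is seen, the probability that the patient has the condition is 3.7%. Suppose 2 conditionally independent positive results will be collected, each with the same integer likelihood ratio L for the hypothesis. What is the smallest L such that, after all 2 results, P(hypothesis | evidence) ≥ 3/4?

Prior odds = 0.037/0.963 = 37/963.
Target odds = 0.75/0.25 = 3.
Need L² ≥ 3 ÷ (37/963) = 2889/37.
8² = 64 < 2889/37 ≤ 81 = 9², so L = 9.

9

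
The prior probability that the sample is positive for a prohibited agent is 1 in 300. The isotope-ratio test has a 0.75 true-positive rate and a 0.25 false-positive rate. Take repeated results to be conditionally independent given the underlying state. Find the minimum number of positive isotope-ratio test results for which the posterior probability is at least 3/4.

Prior odds = (1/300)/(299/300) = 1/299.
Likelihood ratio of a positive result = 0.75/0.25 = 3.
Target odds: 0.75 ÷ 0.25 = 3.
Need (1/299) × 3ⁿ ≥ 3, i.e. 3ⁿ ≥ 897.
3⁶ = 729 falls short of 897 but 3⁷ = 2187 reaches it, so n = 7.

7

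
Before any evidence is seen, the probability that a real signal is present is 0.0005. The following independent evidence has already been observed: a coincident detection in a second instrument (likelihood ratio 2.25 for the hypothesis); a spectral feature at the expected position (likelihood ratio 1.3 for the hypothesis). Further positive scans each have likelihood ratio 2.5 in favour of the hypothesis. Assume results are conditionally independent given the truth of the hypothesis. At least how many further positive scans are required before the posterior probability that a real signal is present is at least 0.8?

9

Prior odds = 0.0005/0.9995 = 1/1999.
Combined Bayes factor of the evidence already in hand = 2.25 × 1.3 = 2.925.
Odds after that evidence = (1/1999) × 2.925 = 117/79960.
Target odds = 0.8/0.2 = 4.
Need 2.5ⁿ ≥ 4 ÷ (117/79960) = 319840/117.
2.5⁸ = 390625/256 falls short of 319840/117 but 2.5⁹ = 1953125/512 reaches it, so n = 9.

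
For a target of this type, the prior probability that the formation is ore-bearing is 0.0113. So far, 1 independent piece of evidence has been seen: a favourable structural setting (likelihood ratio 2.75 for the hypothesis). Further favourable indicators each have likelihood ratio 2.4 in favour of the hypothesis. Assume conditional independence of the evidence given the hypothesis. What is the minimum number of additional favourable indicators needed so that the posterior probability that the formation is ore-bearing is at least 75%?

Prior odds = 0.0113/0.9887 = 113/9887.
Bayes factor of the evidence already in hand = 2.75.
Odds after that evidence = (113/9887) × 2.75 = 1243/39548.
Target odds = 0.75/0.25 = 3.
Need 2.4ⁿ ≥ 3 ÷ (1243/39548) = 118644/1243.
2.4⁵ = 79.62624 falls short of 118644/1243 but 2.4⁶ = 2985984/15625 reaches it, so n = 6.

6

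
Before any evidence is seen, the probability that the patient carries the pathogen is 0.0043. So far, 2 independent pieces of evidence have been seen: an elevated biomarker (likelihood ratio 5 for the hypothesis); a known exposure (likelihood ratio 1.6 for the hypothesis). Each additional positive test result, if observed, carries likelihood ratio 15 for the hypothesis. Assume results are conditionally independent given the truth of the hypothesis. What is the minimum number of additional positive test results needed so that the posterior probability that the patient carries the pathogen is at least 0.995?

Prior odds = 0.0043/0.9957 = 43/9957.
Combined Bayes factor of the evidence already in hand = 5 × 1.6 = 8.
Odds after that evidence = (43/9957) × 8 = 344/9957.
Target odds = 0.995/0.005 = 199.
Need 15ⁿ ≥ 199 ÷ (344/9957) = 1981443/344.
15³ = 3375 falls short of 1981443/344 but 15⁴ = 50625 reaches it, so n = 4.

4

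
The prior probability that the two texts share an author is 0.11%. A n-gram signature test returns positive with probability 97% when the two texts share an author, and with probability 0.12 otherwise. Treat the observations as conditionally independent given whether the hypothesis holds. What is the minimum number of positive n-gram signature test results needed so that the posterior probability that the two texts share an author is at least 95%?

Prior odds: 0.0011 ÷ 0.9989 = 11/9989.
Likelihood ratio of a positive result = 0.97/0.12 = 97/12.
Target odds: 0.95 ÷ 0.05 = 19.
Require (97/12)ⁿ ≥ 19 ÷ (11/9989) = 189791/11.
(97/12)⁴ = 88529281/20736 falls short of 189791/11 but (97/12)⁵ ≈34510.6 reaches it, so n = 5.

5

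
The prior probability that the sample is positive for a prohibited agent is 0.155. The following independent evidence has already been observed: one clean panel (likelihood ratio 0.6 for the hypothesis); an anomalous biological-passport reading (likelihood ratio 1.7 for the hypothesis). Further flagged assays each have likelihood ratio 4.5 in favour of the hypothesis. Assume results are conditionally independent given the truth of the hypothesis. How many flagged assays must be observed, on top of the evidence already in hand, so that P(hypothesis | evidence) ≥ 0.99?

Prior odds = 0.155/0.845 = 31/169.
Combined Bayes factor of the evidence already in hand = 0.6 × 1.7 = 1.02.
Odds after that evidence = (31/169) × 1.02 = 1581/8450.
Target odds = 0.99/0.01 = 99.
Need 4.5ⁿ ≥ 99 ÷ (1581/8450) = 278850/527.
4.5⁴ = 410.0625 falls short of 278850/527 but 4.5⁵ = 1845.28125 reaches it, so n = 5.

5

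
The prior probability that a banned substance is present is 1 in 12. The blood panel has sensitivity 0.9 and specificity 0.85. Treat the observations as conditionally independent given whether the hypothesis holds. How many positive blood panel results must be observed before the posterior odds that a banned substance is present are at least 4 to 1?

3

Prior odds: (1/12) ÷ (11/12) = 1/11.
False-positive rate = 1 − 0.85 = 0.15; likelihood ratio of a positive = 0.9/0.15 = 6.
Target odds = 4.
Require 6ⁿ ≥ 4 ÷ (1/11) = 44.
6² = 36 falls short of 44 but 6³ = 216 reaches it, so n = 3.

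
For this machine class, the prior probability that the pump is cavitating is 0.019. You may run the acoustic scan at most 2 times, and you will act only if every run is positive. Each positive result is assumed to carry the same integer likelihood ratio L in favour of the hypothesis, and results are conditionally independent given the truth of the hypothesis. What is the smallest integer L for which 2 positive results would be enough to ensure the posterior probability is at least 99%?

72

Prior odds = 0.019/0.981 = 19/981.
Target odds = 0.99/0.01 = 99.
Need L² ≥ 99 ÷ (19/981) = 97119/19.
71² = 5041 < 97119/19 ≤ 5184 = 72², so L = 72.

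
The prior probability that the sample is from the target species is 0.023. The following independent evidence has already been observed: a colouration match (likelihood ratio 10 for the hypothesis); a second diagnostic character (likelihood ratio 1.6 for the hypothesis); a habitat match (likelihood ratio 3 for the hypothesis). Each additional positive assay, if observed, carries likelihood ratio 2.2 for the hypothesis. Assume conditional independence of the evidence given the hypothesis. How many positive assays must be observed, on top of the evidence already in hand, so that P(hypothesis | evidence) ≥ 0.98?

5

Prior odds = 0.023/0.977 = 23/977.
Combined Bayes factor of the evidence already in hand = 10 × 1.6 × 3 = 48.
Odds after that evidence = (23/977) × 48 = 1104/977.
Target odds = 0.98/0.02 = 49.
Need 2.2ⁿ ≥ 49 ÷ (1104/977) = 47873/1104.
2.2⁴ = 23.4256 falls short of 47873/1104 but 2.2⁵ = 51.53632 reaches it, so n = 5.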